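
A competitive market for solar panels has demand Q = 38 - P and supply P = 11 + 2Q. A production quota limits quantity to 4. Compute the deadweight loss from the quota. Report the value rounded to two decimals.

Rewriting demand in inverse form: P = 38 - Q.
Unrestricted equilibrium: Q* = (38 - 11)/(1 + 2) = 9.
At Q = 4 the demand price is 38 - (4) = 34 and the supply price is 11 + 2(4) = 19.
Deadweight loss is the triangle between the curves from 4 to 9: (1/2)(34 - 19)(9 - 4) = 37.5.

37.50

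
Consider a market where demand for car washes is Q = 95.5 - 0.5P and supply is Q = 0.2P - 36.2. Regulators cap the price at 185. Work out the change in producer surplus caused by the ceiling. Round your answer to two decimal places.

Rewriting demand in inverse form: P = 191 - 2Q.
Rewriting supply in inverse form: P = 181 + 5Q.
Without the control, 191 - 2Q = 181 + 5Q so Q* = 1.4286 and P* = 188.1429.
At P = 185, sellers supply (185 - 181)/5 = 0.8 while buyers want more, so the quantity traded is 0.8 at price 185.
PS goes from (1/2)(1.4286)(7.1429) = 5.102 to 1.6 (computed as (185 - 181)(0.8) - (1/2)(5)(0.8)^2), a change of -3.502.

-3.50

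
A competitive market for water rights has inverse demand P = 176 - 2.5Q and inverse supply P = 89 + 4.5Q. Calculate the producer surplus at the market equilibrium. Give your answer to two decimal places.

347.56

Equilibrium: 176 - 2.5Q = 89 + 4.5Q, so Q* = 12.4286 and P* = 144.9286.
PS is the area between P* and the supply curve from 0 to Q*: (1/2)(12.4286)(55.9286) = 347.5561.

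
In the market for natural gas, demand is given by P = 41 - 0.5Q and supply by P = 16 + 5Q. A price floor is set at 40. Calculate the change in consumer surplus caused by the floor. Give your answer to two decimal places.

-4.17

Free-market equilibrium: 41 - 0.5Q = 16 + 5Q gives Q* = 4.5455, P* = 38.7273.
At P = 40, buyers demand (41 - 40)/0.5 = 2 while sellers would supply more, so the quantity traded is 2 at price 40.
CS goes from (1/2)(4.5455)(2.2727) = 5.1653 to 1 (computed as (41 - 40)(2) - (1/2)(0.5)(2)^2), a change of -4.1653.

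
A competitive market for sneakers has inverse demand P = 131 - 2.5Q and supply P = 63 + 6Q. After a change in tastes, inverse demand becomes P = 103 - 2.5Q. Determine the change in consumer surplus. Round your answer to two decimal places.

-52.32

Initial equilibrium: Q_0 = 8, P_0 = 111; CS_0 = (1/2)(8)(20) = 80, PS_0 = (1/2)(8)(48) = 192.
New equilibrium: 103 - 2.5Q = 63 + 6Q gives Q_1 = 4.7059, P_1 = 91.2353; CS_1 = 27.6817, PS_1 = 66.436.
Change in consumer surplus = 27.6817 - 80 = -52.3183.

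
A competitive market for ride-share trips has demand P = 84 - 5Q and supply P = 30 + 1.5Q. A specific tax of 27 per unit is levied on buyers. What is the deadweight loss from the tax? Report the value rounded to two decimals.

Without the tax, 84 - 5Q = 30 + 1.5Q so Q* = 8.3077 and P* = 42.4615.
A tax on buyers shifts demand down by 27: (84 - 27) - 5Q = 30 + 1.5Q, so Q_t = 4.1538. Buyers pay P_b = 63.2308; sellers receive P_s = P_b - 27 = 36.2308.
Deadweight loss is the triangle between the curves from Q_t to Q*: (1/2)(8.3077 - 4.1538)(27) = 56.0769.

56.08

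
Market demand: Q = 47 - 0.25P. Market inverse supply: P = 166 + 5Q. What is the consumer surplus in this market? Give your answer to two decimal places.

Rewriting demand in inverse form: P = 188 - 4Q.
Equilibrium: 188 - 4Q = 166 + 5Q, so Q* = 2.4444 and P* = 178.2222.
The demand choke price is 188, so CS = (1/2)(Q*)(188 - P*) = (1/2)(2.4444)(9.7778) = 11.9506.

11.95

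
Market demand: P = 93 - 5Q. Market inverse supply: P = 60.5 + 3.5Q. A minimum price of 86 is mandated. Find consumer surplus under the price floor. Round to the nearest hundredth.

Without the control, 93 - 5Q = 60.5 + 3.5Q so Q* = 3.8235 and P* = 73.8824.
At P = 86, buyers demand (93 - 86)/5 = 1.4 while sellers would supply more, so the quantity traded is 1.4 at price 86.
CS is the triangle under demand above 86: (1/2)(1.4)(93 - 86) = 4.9.

4.90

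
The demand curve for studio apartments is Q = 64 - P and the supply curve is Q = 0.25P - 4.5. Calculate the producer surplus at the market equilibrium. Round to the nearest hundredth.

169.28

Rewriting demand in inverse form: P = 64 - Q.
Rewriting supply in inverse form: P = 18 + 4Q.
Setting demand equal to supply, 46 = 5Q, so Q* = 9.2 and P* = 54.8.
Producer surplus is the triangle above supply below P*: (1/2)(9.2)(54.8 - 18) = (1/2)(9.2)(36.8) = 169.28.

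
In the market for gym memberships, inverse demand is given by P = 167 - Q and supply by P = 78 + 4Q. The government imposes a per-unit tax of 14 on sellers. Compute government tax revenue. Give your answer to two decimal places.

210.00

Without the tax, 167 - Q = 78 + 4Q so Q* = 17.8 and P* = 149.2.
A tax on sellers shifts supply up by 14: 167 - Q = 78 + 4Q + 14, so Q_t = 15. Buyers pay P_b = 152; sellers receive P_s = P_b - 14 = 138.
Revenue is the tax times quantity traded: 14 x 15 = 210.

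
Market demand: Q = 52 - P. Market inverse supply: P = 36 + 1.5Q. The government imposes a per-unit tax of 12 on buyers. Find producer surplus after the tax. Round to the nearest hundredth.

1.92

Rewriting demand in inverse form: P = 52 - Q.
Without the tax, 52 - Q = 36 + 1.5Q so Q* = 6.4 and P* = 45.6.
A tax on buyers shifts demand down by 12: (52 - 12) - Q = 36 + 1.5Q, so Q_t = 1.6. Buyers pay P_b = 50.4; sellers receive P_s = P_b - 12 = 38.4.
PS = (1/2)(Q_t)(P_s - 36) = (1/2)(1.6)(2.4) = 1.92.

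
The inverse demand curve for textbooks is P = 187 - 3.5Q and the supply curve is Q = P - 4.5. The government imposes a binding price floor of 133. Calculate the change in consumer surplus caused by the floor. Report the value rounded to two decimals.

-2461.75

Rewriting supply in inverse form: P = 4.5 + Q.
Free-market equilibrium: 187 - 3.5Q = 4.5 + Q gives Q* = 40.5556, P* = 45.0556.
At P = 133, buyers demand (187 - 133)/3.5 = 15.4286 while sellers would supply more, so the quantity traded is 15.4286 at price 133.
CS goes from (1/2)(40.5556)(141.9444) = 2878.3179 to 416.5714 (computed as (187 - 133)(15.4286) - (1/2)(3.5)(15.4286)^2), a change of -2461.7465.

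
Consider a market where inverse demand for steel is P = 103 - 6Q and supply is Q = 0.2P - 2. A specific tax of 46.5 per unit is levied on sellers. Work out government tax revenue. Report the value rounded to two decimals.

196.57

Rewriting supply in inverse form: P = 10 + 5Q.
Pre-tax equilibrium: 103 - 6Q = 10 + 5Q gives Q* = 8.4545, P* = 52.2727.
With the tax, sellers need 46.5 more per unit: 103 - 6Q = 10 + 5Q + 46.5, so Q_t = 4.2273. Buyers pay P_b = 77.6364; sellers receive P_s = P_b - 46.5 = 31.1364.
Tax revenue = t x Q_t = 46.5 x 4.2273 = 196.5682.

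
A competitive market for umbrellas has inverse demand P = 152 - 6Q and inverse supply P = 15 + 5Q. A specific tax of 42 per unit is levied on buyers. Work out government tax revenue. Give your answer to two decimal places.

Without the tax, 152 - 6Q = 15 + 5Q so Q* = 12.4545 and P* = 77.2727.
A tax on buyers shifts demand down by 42: (152 - 42) - 6Q = 15 + 5Q, so Q_t = 8.6364. Buyers pay P_b = 100.1818; sellers receive P_s = P_b - 42 = 58.1818.
Revenue is the tax times quantity traded: 42 x 8.6364 = 362.7273.

362.73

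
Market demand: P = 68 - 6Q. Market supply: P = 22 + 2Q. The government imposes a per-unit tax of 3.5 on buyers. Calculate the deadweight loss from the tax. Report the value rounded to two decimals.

Without the tax, 68 - 6Q = 22 + 2Q so Q* = 5.75 and P* = 33.5.
A tax on buyers shifts demand down by 3.5: (68 - 3.5) - 6Q = 22 + 2Q, so Q_t = 5.3125. Buyers pay P_b = 36.125; sellers receive P_s = P_b - 3.5 = 32.625.
The welfare triangle lost has base Q* - Q_t = 0.4375 and height t = 3.5, so DWL = (1/2)(0.4375)(3.5) = 0.7656.

0.77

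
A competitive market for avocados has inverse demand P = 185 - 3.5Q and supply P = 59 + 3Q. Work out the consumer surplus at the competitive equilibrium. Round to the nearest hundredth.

Set 185 - 3.5Q = 59 + 3Q, which gives 126 = 6.5Q, so Q* = 19.3846 and P* = 185 - 3.5(19.3846) = 117.1538.
CS is the area between the demand curve and P* from 0 to Q*: (1/2)(19.3846)(67.8462) = 657.5858.

657.59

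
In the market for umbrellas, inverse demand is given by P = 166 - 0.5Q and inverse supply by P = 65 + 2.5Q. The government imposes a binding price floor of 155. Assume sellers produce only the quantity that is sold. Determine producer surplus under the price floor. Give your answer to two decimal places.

Without the control, 166 - 0.5Q = 65 + 2.5Q so Q* = 33.6667 and P* = 149.1667.
At the floor price 155, quantity demanded is (166 - 155)/0.5 = 22; demand is the short side, so Q = 22 trades at P = 155.
The supply price at Q = 22 is 120. PS is the trapezoid between 155 and supply over [0, 22]: (1/2)[(155 - 65) + (155 - 120)](22) = 1375.

1375.00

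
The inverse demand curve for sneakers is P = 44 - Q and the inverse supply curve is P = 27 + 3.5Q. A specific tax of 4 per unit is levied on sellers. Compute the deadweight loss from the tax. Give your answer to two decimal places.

1.78

Without the tax, 44 - Q = 27 + 3.5Q so Q* = 3.7778 and P* = 40.2222.
With the tax, sellers need 4 more per unit: 44 - Q = 27 + 3.5Q + 4, so Q_t = 2.8889. Buyers pay P_b = 41.1111; sellers receive P_s = P_b - 4 = 37.1111.
Deadweight loss is the triangle between the curves from Q_t to Q*: (1/2)(3.7778 - 2.8889)(4) = 1.7778.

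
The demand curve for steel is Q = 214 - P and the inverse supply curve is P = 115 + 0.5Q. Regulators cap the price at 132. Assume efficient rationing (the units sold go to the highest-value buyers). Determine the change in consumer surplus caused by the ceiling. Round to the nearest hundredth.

Rewriting demand in inverse form: P = 214 - Q.
Without the control, 214 - Q = 115 + 0.5Q so Q* = 66 and P* = 148.
At the ceiling price 132, quantity supplied is (132 - 115)/0.5 = 34; supply is the short side, so Q = 34 trades at P = 132.
CS goes from (1/2)(66)(66) = 2178 to 2210 (computed as (214 - 132)(34) - (1/2)(1)(34)^2), a change of 32.

32.00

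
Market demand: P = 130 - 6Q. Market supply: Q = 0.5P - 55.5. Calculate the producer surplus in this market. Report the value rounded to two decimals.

Rewriting supply in inverse form: P = 111 + 2Q.
Equilibrium: 130 - 6Q = 111 + 2Q, so Q* = 2.375 and P* = 115.75.
The supply curve's price intercept is 111, so PS = (1/2)(Q*)(P* - 111) = (1/2)(2.375)(4.75) = 5.6406.

5.64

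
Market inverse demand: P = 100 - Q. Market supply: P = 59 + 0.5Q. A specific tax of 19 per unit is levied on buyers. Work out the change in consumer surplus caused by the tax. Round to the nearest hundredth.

-266.00

Without the tax, 100 - Q = 59 + 0.5Q so Q* = 27.3333 and P* = 72.6667.
A tax on buyers shifts demand down by 19: (100 - 19) - Q = 59 + 0.5Q, so Q_t = 14.6667. Buyers pay P_b = 85.3333; sellers receive P_s = P_b - 19 = 66.3333.
Consumers lose the trapezoid between P* and P_b out to Q_t plus the triangle from Q_t to Q*: change in CS = 107.5556 - 373.5556 = -266.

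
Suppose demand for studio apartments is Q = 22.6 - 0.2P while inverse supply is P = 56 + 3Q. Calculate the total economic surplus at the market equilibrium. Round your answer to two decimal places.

Rewriting demand in inverse form: P = 113 - 5Q.
Setting demand equal to supply, 57 = 8Q, so Q* = 7.125 and P* = 77.375.
CS = (1/2)(7.125)(35.625) = 126.9141 and PS = (1/2)(7.125)(21.375) = 76.1484, so total surplus = 203.0625.

203.06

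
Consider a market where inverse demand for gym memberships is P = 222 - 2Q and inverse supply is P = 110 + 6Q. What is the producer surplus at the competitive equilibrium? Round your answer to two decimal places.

588.00

Equilibrium: 222 - 2Q = 110 + 6Q, so Q* = 14 and P* = 194.
PS is the area between P* and the supply curve from 0 to Q*: (1/2)(14)(84) = 588.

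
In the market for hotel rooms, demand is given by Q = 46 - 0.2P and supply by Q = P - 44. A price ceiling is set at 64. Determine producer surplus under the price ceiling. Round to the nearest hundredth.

Rewriting demand in inverse form: P = 230 - 5Q.
Rewriting supply in inverse form: P = 44 + Q.
Free-market equilibrium: 230 - 5Q = 44 + Q gives Q* = 31, P* = 75.
At the ceiling price 64, quantity supplied is (64 - 44)/1 = 20; supply is the short side, so Q = 20 trades at P = 64.
PS is the triangle above supply below 64: (1/2)(20)(64 - 44) = 200.

200.00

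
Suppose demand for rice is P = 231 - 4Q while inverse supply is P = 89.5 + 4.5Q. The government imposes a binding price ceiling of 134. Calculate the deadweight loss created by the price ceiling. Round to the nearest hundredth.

Without the control, 231 - 4Q = 89.5 + 4.5Q so Q* = 16.6471 and P* = 164.4118.
At P = 134, sellers supply (134 - 89.5)/4.5 = 9.8889 while buyers want more, so the quantity traded is 9.8889 at price 134.
The lost-trades triangle has base Q* - 9.8889 = 6.7582 and height equal to the gap between the curves at Q = 9.8889, which is 191.4444 - 134 = 57.4444. DWL = (1/2)(6.7582)(57.4444) = 194.1097.

194.11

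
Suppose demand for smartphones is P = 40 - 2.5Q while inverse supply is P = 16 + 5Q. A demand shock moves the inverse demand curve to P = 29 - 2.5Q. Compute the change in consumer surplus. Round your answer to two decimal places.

-9.04

Initial equilibrium: Q_0 = 3.2, P_0 = 32; CS_0 = (1/2)(3.2)(8) = 12.8, PS_0 = (1/2)(3.2)(16) = 25.6.
New equilibrium: 29 - 2.5Q = 16 + 5Q gives Q_1 = 1.7333, P_1 = 24.6667; CS_1 = 3.7556, PS_1 = 7.5111.
Change in consumer surplus = 3.7556 - 12.8 = -9.0444.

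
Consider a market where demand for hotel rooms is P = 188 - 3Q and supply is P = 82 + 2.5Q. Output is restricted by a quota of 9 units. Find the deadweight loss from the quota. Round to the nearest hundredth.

Without the quota, 188 - 3Q = 82 + 2.5Q gives Q* = 19.2727.
At Q = 9 the demand price is 188 - 3(9) = 161 and the supply price is 82 + 2.5(9) = 104.5.
DWL = (1/2)(gap between curves at 9) x (Q* - 9) = (1/2)(56.5)(10.2727) = 290.2045.

290.20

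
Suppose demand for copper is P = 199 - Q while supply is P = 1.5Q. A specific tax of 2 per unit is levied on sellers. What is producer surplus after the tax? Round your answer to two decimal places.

4657.08

Pre-tax equilibrium: 199 - Q = 1.5Q gives Q* = 79.6, P* = 119.4.
With the tax, sellers need 2 more per unit: 199 - Q = 1.5Q + 2, so Q_t = 78.8. Buyers pay P_b = 120.2; sellers receive P_s = P_b - 2 = 118.2.
Producer surplus is the triangle above supply below P_s: (1/2)(78.8)(118.2 - 0) = 4657.08.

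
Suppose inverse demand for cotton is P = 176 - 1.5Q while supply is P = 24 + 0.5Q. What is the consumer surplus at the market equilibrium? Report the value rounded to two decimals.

4332.00

Set 176 - 1.5Q = 24 + 0.5Q, which gives 152 = 2Q, so Q* = 76 and P* = 176 - 1.5(76) = 62.
The demand choke price is 176, so CS = (1/2)(Q*)(176 - P*) = (1/2)(76)(114) = 4332.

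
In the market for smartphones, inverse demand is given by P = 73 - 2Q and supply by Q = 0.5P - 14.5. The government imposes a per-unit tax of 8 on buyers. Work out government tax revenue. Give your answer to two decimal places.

Rewriting supply in inverse form: P = 29 + 2Q.
Without the tax, 73 - 2Q = 29 + 2Q so Q* = 11 and P* = 51.
With the tax, buyers' net willingness to pay falls by 8: (73 - 8) - 2Q = 29 + 2Q, so Q_t = 9. Buyers pay P_b = 55; sellers receive P_s = P_b - 8 = 47.
Tax revenue = t x Q_t = 8 x 9 = 72.

72.00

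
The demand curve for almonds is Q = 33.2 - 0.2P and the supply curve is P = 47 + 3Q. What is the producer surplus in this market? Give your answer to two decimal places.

Rewriting demand in inverse form: P = 166 - 5Q.
Setting demand equal to supply, 119 = 8Q, so Q* = 14.875 and P* = 91.625.
Producer surplus is the triangle above supply below P*: (1/2)(14.875)(91.625 - 47) = (1/2)(14.875)(44.625) = 331.8984.

331.90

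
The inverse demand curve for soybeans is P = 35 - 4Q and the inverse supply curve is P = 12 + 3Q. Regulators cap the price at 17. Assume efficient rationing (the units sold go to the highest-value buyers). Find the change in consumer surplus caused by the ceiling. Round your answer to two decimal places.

2.85

Free-market equilibrium: 35 - 4Q = 12 + 3Q gives Q* = 3.2857, P* = 21.8571.
At the ceiling price 17, quantity supplied is (17 - 12)/3 = 1.6667; supply is the short side, so Q = 1.6667 trades at P = 17.
CS goes from (1/2)(3.2857)(13.1429) = 21.5918 to 24.4444 (computed as (35 - 17)(1.6667) - (1/2)(4)(1.6667)^2), a change of 2.8526.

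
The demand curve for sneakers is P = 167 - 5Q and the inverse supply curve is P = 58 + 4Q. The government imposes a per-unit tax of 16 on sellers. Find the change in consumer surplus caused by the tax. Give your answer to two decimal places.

Without the tax, 167 - 5Q = 58 + 4Q so Q* = 12.1111 and P* = 106.4444.
With the tax, sellers need 16 more per unit: 167 - 5Q = 58 + 4Q + 16, so Q_t = 10.3333. Buyers pay P_b = 115.3333; sellers receive P_s = P_b - 16 = 99.3333.
CS falls from (1/2)(12.1111)(60.5556) = 366.6975 to (1/2)(10.3333)(51.6667) = 266.9444, a change of -99.7531.

-99.75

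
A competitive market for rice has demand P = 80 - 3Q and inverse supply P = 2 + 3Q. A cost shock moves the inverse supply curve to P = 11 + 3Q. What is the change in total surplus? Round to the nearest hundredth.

-110.25

Initial equilibrium: Q_0 = 13, P_0 = 41; CS_0 = (1/2)(13)(39) = 253.5, PS_0 = (1/2)(13)(39) = 253.5.
New equilibrium: 80 - 3Q = 11 + 3Q gives Q_1 = 11.5, P_1 = 45.5; CS_1 = 198.375, PS_1 = 198.375.
Change in total surplus = (198.375 + 198.375) - (253.5 + 253.5) = -110.25.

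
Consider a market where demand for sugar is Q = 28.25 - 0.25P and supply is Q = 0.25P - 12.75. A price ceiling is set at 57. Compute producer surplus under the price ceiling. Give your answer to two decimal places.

4.50

Rewriting demand in inverse form: P = 113 - 4Q.
Rewriting supply in inverse form: P = 51 + 4Q.
Without the control, 113 - 4Q = 51 + 4Q so Q* = 7.75 and P* = 82.
At the ceiling price 57, quantity supplied is (57 - 51)/4 = 1.5; supply is the short side, so Q = 1.5 trades at P = 57.
PS is the triangle above supply below 57: (1/2)(1.5)(57 - 51) = 4.5.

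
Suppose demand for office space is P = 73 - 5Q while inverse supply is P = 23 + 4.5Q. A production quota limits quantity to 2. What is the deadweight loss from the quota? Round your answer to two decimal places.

Without the quota, 73 - 5Q = 23 + 4.5Q gives Q* = 5.2632.
At Q = 2 the demand price is 73 - 5(2) = 63 and the supply price is 23 + 4.5(2) = 32.
Deadweight loss is the triangle between the curves from 2 to 5.2632: (1/2)(63 - 32)(5.2632 - 2) = 50.5789.

50.58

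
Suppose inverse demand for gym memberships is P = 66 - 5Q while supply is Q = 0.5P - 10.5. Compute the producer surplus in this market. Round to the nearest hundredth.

41.33

Rewriting supply in inverse form: P = 21 + 2Q.
Equilibrium: 66 - 5Q = 21 + 2Q, so Q* = 6.4286 and P* = 33.8571.
The supply curve's price intercept is 21, so PS = (1/2)(Q*)(P* - 21) = (1/2)(6.4286)(12.8571) = 41.3265.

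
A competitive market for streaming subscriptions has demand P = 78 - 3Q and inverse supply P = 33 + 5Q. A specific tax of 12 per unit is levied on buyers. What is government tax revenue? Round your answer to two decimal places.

Pre-tax equilibrium: 78 - 3Q = 33 + 5Q gives Q* = 5.625, P* = 61.125.
A tax on buyers shifts demand down by 12: (78 - 12) - 3Q = 33 + 5Q, so Q_t = 4.125. Buyers pay P_b = 65.625; sellers receive P_s = P_b - 12 = 53.625.
Tax revenue = t x Q_t = 12 x 4.125 = 49.5.

49.50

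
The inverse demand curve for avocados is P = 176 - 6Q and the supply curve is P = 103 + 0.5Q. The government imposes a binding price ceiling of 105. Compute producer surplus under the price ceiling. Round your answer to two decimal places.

4.00

Free-market equilibrium: 176 - 6Q = 103 + 0.5Q gives Q* = 11.2308, P* = 108.6154.
At P = 105, sellers supply (105 - 103)/0.5 = 4 while buyers want more, so the quantity traded is 4 at price 105.
PS is the triangle above supply below 105: (1/2)(4)(105 - 103) = 4.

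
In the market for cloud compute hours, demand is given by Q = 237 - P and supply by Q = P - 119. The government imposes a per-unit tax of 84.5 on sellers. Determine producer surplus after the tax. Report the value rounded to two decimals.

Rewriting demand in inverse form: P = 237 - Q.
Rewriting supply in inverse form: P = 119 + Q.
Pre-tax equilibrium: 237 - Q = 119 + Q gives Q* = 59, P* = 178.
A tax on sellers shifts supply up by 84.5: 237 - Q = 119 + Q + 84.5, so Q_t = 16.75. Buyers pay P_b = 220.25; sellers receive P_s = P_b - 84.5 = 135.75.
Producer surplus is the triangle above supply below P_s: (1/2)(16.75)(135.75 - 119) = 140.2812.

140.28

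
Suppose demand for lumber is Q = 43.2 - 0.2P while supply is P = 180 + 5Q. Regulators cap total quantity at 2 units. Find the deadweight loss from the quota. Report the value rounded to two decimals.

12.80

Rewriting demand in inverse form: P = 216 - 5Q.
Unrestricted equilibrium: Q* = (216 - 180)/(5 + 5) = 3.6.
At Q = 2 the demand price is 216 - 5(2) = 206 and the supply price is 180 + 5(2) = 190.
Deadweight loss is the triangle between the curves from 2 to 3.6: (1/2)(206 - 190)(3.6 - 2) = 12.8.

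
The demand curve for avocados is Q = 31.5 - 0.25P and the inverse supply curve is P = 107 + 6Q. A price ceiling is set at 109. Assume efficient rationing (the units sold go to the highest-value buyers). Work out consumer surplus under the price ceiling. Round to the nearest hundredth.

Rewriting demand in inverse form: P = 126 - 4Q.
Without the control, 126 - 4Q = 107 + 6Q so Q* = 1.9 and P* = 118.4.
At the ceiling price 109, quantity supplied is (109 - 107)/6 = 0.3333; supply is the short side, so Q = 0.3333 trades at P = 109.
The demand price at Q = 0.3333 is 124.6667. CS is the trapezoid between demand and 109 over [0, 0.3333]: (1/2)[(126 - 109) + (124.6667 - 109)](0.3333) = 5.4444.

5.44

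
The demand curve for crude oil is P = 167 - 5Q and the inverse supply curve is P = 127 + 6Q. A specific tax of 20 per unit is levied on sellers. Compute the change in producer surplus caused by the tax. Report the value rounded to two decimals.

Without the tax, 167 - 5Q = 127 + 6Q so Q* = 3.6364 and P* = 148.8182.
With the tax, sellers need 20 more per unit: 167 - 5Q = 127 + 6Q + 20, so Q_t = 1.8182. Buyers pay P_b = 157.9091; sellers receive P_s = P_b - 20 = 137.9091.
Producers lose the trapezoid between P_s and P* out to Q_t plus the triangle from Q_t to Q*: change in PS = 9.9174 - 39.6694 = -29.7521.

-29.75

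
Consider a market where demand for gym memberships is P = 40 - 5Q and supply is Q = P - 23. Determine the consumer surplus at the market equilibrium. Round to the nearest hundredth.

Rewriting supply in inverse form: P = 23 + Q.
Setting demand equal to supply, 17 = 6Q, so Q* = 2.8333 and P* = 25.8333.
CS is the area between the demand curve and P* from 0 to Q*: (1/2)(2.8333)(14.1667) = 20.0694.

20.07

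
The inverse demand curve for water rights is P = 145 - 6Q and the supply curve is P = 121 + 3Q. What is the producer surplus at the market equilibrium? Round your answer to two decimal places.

Setting demand equal to supply, 24 = 9Q, so Q* = 2.6667 and P* = 129.
PS is the area between P* and the supply curve from 0 to Q*: (1/2)(2.6667)(8) = 10.6667.

10.67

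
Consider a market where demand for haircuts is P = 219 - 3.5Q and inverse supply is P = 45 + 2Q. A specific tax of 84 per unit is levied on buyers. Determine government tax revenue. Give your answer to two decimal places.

1374.55

Without the tax, 219 - 3.5Q = 45 + 2Q so Q* = 31.6364 and P* = 108.2727.
A tax on buyers shifts demand down by 84: (219 - 84) - 3.5Q = 45 + 2Q, so Q_t = 16.3636. Buyers pay P_b = 161.7273; sellers receive P_s = P_b - 84 = 77.7273.
Revenue is the tax times quantity traded: 84 x 16.3636 = 1374.5455.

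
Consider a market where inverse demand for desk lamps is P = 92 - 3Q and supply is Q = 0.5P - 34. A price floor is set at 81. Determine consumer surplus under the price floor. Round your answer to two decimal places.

20.17

Rewriting supply in inverse form: P = 68 + 2Q.
Free-market equilibrium: 92 - 3Q = 68 + 2Q gives Q* = 4.8, P* = 77.6.
At the floor price 81, quantity demanded is (92 - 81)/3 = 3.6667; demand is the short side, so Q = 3.6667 trades at P = 81.
CS is the triangle under demand above 81: (1/2)(3.6667)(92 - 81) = 20.1667.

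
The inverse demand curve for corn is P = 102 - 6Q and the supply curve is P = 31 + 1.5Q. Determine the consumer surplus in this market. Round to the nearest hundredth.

268.85

Set 102 - 6Q = 31 + 1.5Q, which gives 71 = 7.5Q, so Q* = 9.4667 and P* = 102 - 6(9.4667) = 45.2.
The demand choke price is 102, so CS = (1/2)(Q*)(102 - P*) = (1/2)(9.4667)(56.8) = 268.8533.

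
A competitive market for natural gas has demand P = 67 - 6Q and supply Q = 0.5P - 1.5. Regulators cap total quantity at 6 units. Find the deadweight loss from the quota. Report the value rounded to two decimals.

Rewriting supply in inverse form: P = 3 + 2Q.
Without the quota, 67 - 6Q = 3 + 2Q gives Q* = 8.
At Q = 6 the demand price is 67 - 6(6) = 31 and the supply price is 3 + 2(6) = 15.
Deadweight loss is the triangle between the curves from 6 to 8: (1/2)(31 - 15)(8 - 6) = 16.

16.00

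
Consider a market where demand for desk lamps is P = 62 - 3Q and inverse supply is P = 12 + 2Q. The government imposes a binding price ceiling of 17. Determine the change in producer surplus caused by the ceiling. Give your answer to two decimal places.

-93.75

Free-market equilibrium: 62 - 3Q = 12 + 2Q gives Q* = 10, P* = 32.
At the ceiling price 17, quantity supplied is (17 - 12)/2 = 2.5; supply is the short side, so Q = 2.5 trades at P = 17.
PS goes from (1/2)(10)(20) = 100 to 6.25 (computed as (17 - 12)(2.5) - (1/2)(2)(2.5)^2), a change of -93.75.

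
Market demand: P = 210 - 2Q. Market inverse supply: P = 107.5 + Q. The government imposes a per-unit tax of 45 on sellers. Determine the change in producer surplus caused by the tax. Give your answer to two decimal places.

-400.00

Without the tax, 210 - 2Q = 107.5 + Q so Q* = 34.1667 and P* = 141.6667.
With the tax, sellers need 45 more per unit: 210 - 2Q = 107.5 + Q + 45, so Q_t = 19.1667. Buyers pay P_b = 171.6667; sellers receive P_s = P_b - 45 = 126.6667.
PS falls from (1/2)(34.1667)(34.1667) = 583.6806 to (1/2)(19.1667)(19.1667) = 183.6806, a change of -400.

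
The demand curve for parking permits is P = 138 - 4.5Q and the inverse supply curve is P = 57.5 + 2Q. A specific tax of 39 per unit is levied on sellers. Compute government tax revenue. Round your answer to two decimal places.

249.00

Without the tax, 138 - 4.5Q = 57.5 + 2Q so Q* = 12.3846 and P* = 82.2692.
With the tax, sellers need 39 more per unit: 138 - 4.5Q = 57.5 + 2Q + 39, so Q_t = 6.3846. Buyers pay P_b = 109.2692; sellers receive P_s = P_b - 39 = 70.2692.
Revenue is the tax times quantity traded: 39 x 6.3846 = 249.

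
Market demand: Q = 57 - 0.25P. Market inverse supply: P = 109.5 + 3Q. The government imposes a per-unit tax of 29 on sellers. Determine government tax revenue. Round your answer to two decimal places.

370.79

Rewriting demand in inverse form: P = 228 - 4Q.
Pre-tax equilibrium: 228 - 4Q = 109.5 + 3Q gives Q* = 16.9286, P* = 160.2857.
A tax on sellers shifts supply up by 29: 228 - 4Q = 109.5 + 3Q + 29, so Q_t = 12.7857. Buyers pay P_b = 176.8571; sellers receive P_s = P_b - 29 = 147.8571.
Tax revenue = t x Q_t = 29 x 12.7857 = 370.7857.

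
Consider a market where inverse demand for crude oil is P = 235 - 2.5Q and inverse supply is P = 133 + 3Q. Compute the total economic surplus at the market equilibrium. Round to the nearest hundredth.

Set 235 - 2.5Q = 133 + 3Q, which gives 102 = 5.5Q, so Q* = 18.5455 and P* = 235 - 2.5(18.5455) = 188.6364.
Total surplus is the full triangle between the curves from 0 to Q*: (1/2)(18.5455)(235 - 133) = 945.8182.

945.82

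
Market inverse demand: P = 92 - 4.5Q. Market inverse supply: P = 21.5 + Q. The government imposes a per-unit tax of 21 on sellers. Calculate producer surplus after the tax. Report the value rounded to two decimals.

40.50

Without the tax, 92 - 4.5Q = 21.5 + Q so Q* = 12.8182 and P* = 34.3182.
With the tax, sellers need 21 more per unit: 92 - 4.5Q = 21.5 + Q + 21, so Q_t = 9. Buyers pay P_b = 51.5; sellers receive P_s = P_b - 21 = 30.5.
PS = (1/2)(Q_t)(P_s - 21.5) = (1/2)(9)(9) = 40.5.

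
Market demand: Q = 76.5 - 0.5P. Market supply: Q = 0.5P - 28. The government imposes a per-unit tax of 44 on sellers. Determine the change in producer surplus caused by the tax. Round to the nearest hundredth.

-412.50

Rewriting demand in inverse form: P = 153 - 2Q.
Rewriting supply in inverse form: P = 56 + 2Q.
Without the tax, 153 - 2Q = 56 + 2Q so Q* = 24.25 and P* = 104.5.
With the tax, sellers need 44 more per unit: 153 - 2Q = 56 + 2Q + 44, so Q_t = 13.25. Buyers pay P_b = 126.5; sellers receive P_s = P_b - 44 = 82.5.
PS falls from (1/2)(24.25)(48.5) = 588.0625 to (1/2)(13.25)(26.5) = 175.5625, a change of -412.5.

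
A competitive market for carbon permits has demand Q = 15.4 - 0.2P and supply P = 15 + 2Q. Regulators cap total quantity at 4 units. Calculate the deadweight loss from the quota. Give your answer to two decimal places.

Rewriting demand in inverse form: P = 77 - 5Q.
Unrestricted equilibrium: Q* = (77 - 15)/(5 + 2) = 8.8571.
At Q = 4 the demand price is 77 - 5(4) = 57 and the supply price is 15 + 2(4) = 23.
DWL = (1/2)(gap between curves at 4) x (Q* - 4) = (1/2)(34)(4.8571) = 82.5714.

82.57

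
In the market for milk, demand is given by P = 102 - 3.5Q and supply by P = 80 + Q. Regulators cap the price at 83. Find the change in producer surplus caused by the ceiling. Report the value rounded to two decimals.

Without the control, 102 - 3.5Q = 80 + Q so Q* = 4.8889 and P* = 84.8889.
At the ceiling price 83, quantity supplied is (83 - 80)/1 = 3; supply is the short side, so Q = 3 trades at P = 83.
PS goes from (1/2)(4.8889)(4.8889) = 11.9506 to 4.5 (computed as (83 - 80)(3) - (1/2)(1)(3)^2), a change of -7.4506.

-7.45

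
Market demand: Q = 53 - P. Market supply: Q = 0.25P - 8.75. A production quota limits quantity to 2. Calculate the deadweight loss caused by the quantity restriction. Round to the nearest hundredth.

6.40

Rewriting demand in inverse form: P = 53 - Q.
Rewriting supply in inverse form: P = 35 + 4Q.
Unrestricted equilibrium: Q* = (53 - 35)/(1 + 4) = 3.6.
At Q = 2 the demand price is 53 - (2) = 51 and the supply price is 35 + 4(2) = 43.
DWL = (1/2)(gap between curves at 2) x (Q* - 2) = (1/2)(8)(1.6) = 6.4.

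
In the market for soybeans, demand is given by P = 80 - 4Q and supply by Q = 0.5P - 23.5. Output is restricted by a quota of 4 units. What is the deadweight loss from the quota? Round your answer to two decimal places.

Rewriting supply in inverse form: P = 47 + 2Q.
Unrestricted equilibrium: Q* = (80 - 47)/(4 + 2) = 5.5.
At Q = 4 the demand price is 80 - 4(4) = 64 and the supply price is 47 + 2(4) = 55.
DWL = (1/2)(gap between curves at 4) x (Q* - 4) = (1/2)(9)(1.5) = 6.75.

6.75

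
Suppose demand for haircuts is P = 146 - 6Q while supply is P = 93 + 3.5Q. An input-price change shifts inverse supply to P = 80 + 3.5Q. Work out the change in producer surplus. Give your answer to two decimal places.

Initial equilibrium: Q_0 = 5.5789, P_0 = 112.5263; CS_0 = (1/2)(5.5789)(33.4737) = 93.374, PS_0 = (1/2)(5.5789)(19.5263) = 54.4681.
New equilibrium: 146 - 6Q = 80 + 3.5Q gives Q_1 = 6.9474, P_1 = 104.3158; CS_1 = 144.7978, PS_1 = 84.4654.
Change in producer surplus = 84.4654 - 54.4681 = 29.9972.

30.00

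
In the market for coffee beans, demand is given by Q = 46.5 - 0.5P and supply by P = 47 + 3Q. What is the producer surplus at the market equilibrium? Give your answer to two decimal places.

Rewriting demand in inverse form: P = 93 - 2Q.
Equilibrium: 93 - 2Q = 47 + 3Q, so Q* = 9.2 and P* = 74.6.
PS is the area between P* and the supply curve from 0 to Q*: (1/2)(9.2)(27.6) = 126.96.

126.96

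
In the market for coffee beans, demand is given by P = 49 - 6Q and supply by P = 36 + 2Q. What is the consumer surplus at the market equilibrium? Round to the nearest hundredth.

Equilibrium: 49 - 6Q = 36 + 2Q, so Q* = 1.625 and P* = 39.25.
CS is the area between the demand curve and P* from 0 to Q*: (1/2)(1.625)(9.75) = 7.9219.

7.92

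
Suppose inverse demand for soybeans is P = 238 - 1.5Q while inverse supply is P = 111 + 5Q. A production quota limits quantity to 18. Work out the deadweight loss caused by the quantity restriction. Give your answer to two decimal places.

Unrestricted equilibrium: Q* = (238 - 111)/(1.5 + 5) = 19.5385.
At Q = 18 the demand price is 238 - 1.5(18) = 211 and the supply price is 111 + 5(18) = 201.
DWL = (1/2)(gap between curves at 18) x (Q* - 18) = (1/2)(10)(1.5385) = 7.6923.

7.69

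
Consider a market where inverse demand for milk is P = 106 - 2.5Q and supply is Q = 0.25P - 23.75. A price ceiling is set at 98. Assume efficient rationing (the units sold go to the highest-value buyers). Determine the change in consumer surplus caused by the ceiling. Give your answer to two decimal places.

Rewriting supply in inverse form: P = 95 + 4Q.
Without the control, 106 - 2.5Q = 95 + 4Q so Q* = 1.6923 and P* = 101.7692.
At P = 98, sellers supply (98 - 95)/4 = 0.75 while buyers want more, so the quantity traded is 0.75 at price 98.
CS goes from (1/2)(1.6923)(4.2308) = 3.5799 to 5.2969 (computed as (106 - 98)(0.75) - (1/2)(2.5)(0.75)^2), a change of 1.717.

1.72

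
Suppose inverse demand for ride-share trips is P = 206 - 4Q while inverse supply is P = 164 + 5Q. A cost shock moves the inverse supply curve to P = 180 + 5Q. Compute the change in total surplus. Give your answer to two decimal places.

-60.44

Initial equilibrium: Q_0 = 4.6667, P_0 = 187.3333; CS_0 = (1/2)(4.6667)(18.6667) = 43.5556, PS_0 = (1/2)(4.6667)(23.3333) = 54.4444.
New equilibrium: 206 - 4Q = 180 + 5Q gives Q_1 = 2.8889, P_1 = 194.4444; CS_1 = 16.6914, PS_1 = 20.8642.
Change in total surplus = (16.6914 + 20.8642) - (43.5556 + 54.4444) = -60.4444.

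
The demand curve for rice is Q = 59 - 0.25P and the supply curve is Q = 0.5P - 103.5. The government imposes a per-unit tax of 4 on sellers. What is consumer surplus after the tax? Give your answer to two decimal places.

Rewriting demand in inverse form: P = 236 - 4Q.
Rewriting supply in inverse form: P = 207 + 2Q.
Without the tax, 236 - 4Q = 207 + 2Q so Q* = 4.8333 and P* = 216.6667.
With the tax, sellers need 4 more per unit: 236 - 4Q = 207 + 2Q + 4, so Q_t = 4.1667. Buyers pay P_b = 219.3333; sellers receive P_s = P_b - 4 = 215.3333.
CS = (1/2)(Q_t)(236 - P_b) = (1/2)(4.1667)(16.6667) = 34.7222.

34.72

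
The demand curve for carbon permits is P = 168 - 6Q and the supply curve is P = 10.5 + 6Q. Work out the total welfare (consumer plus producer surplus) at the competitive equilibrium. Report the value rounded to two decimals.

1033.59

Setting demand equal to supply, 157.5 = 12Q, so Q* = 13.125 and P* = 89.25.
CS = (1/2)(13.125)(78.75) = 516.7969 and PS = (1/2)(13.125)(78.75) = 516.7969, so total surplus = 1033.5938.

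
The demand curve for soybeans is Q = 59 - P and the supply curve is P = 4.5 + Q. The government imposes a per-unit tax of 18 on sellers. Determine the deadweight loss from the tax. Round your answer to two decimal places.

81.00

Rewriting demand in inverse form: P = 59 - Q.
Without the tax, 59 - Q = 4.5 + Q so Q* = 27.25 and P* = 31.75.
With the tax, sellers need 18 more per unit: 59 - Q = 4.5 + Q + 18, so Q_t = 18.25. Buyers pay P_b = 40.75; sellers receive P_s = P_b - 18 = 22.75.
The welfare triangle lost has base Q* - Q_t = 9 and height t = 18, so DWL = (1/2)(9)(18) = 81.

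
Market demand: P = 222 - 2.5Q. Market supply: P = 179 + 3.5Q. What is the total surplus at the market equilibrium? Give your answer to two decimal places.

Equilibrium: 222 - 2.5Q = 179 + 3.5Q, so Q* = 7.1667 and P* = 204.0833.
Total surplus is the full triangle between the curves from 0 to Q*: (1/2)(7.1667)(222 - 179) = 154.0833.

154.08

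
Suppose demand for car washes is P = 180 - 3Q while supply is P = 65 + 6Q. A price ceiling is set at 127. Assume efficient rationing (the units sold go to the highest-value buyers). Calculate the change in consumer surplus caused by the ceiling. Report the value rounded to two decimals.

142.59

Without the control, 180 - 3Q = 65 + 6Q so Q* = 12.7778 and P* = 141.6667.
At the ceiling price 127, quantity supplied is (127 - 65)/6 = 10.3333; supply is the short side, so Q = 10.3333 trades at P = 127.
CS goes from (1/2)(12.7778)(38.3333) = 244.9074 to 387.5 (computed as (180 - 127)(10.3333) - (1/2)(3)(10.3333)^2), a change of 142.5926.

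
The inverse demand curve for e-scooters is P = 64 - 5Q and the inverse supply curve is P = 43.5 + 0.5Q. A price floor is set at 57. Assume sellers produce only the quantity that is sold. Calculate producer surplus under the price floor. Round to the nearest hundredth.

Without the control, 64 - 5Q = 43.5 + 0.5Q so Q* = 3.7273 and P* = 45.3636.
At P = 57, buyers demand (64 - 57)/5 = 1.4 while sellers would supply more, so the quantity traded is 1.4 at price 57.
The supply price at Q = 1.4 is 44.2. PS is the trapezoid between 57 and supply over [0, 1.4]: (1/2)[(57 - 43.5) + (57 - 44.2)](1.4) = 18.41.

18.41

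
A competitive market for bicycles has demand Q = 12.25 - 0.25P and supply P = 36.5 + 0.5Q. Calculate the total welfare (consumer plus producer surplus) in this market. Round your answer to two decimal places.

Rewriting demand in inverse form: P = 49 - 4Q.
Set 49 - 4Q = 36.5 + 0.5Q, which gives 12.5 = 4.5Q, so Q* = 2.7778 and P* = 49 - 4(2.7778) = 37.8889.
Total surplus is the full triangle between the curves from 0 to Q*: (1/2)(2.7778)(49 - 36.5) = 17.3611.

17.36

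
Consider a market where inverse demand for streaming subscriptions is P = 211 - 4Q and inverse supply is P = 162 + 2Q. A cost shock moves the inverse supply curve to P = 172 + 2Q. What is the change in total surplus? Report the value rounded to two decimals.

-73.33

Initial equilibrium: Q_0 = 8.1667, P_0 = 178.3333; CS_0 = (1/2)(8.1667)(32.6667) = 133.3889, PS_0 = (1/2)(8.1667)(16.3333) = 66.6944.
New equilibrium: 211 - 4Q = 172 + 2Q gives Q_1 = 6.5, P_1 = 185; CS_1 = 84.5, PS_1 = 42.25.
Change in total surplus = (84.5 + 42.25) - (133.3889 + 66.6944) = -73.3333.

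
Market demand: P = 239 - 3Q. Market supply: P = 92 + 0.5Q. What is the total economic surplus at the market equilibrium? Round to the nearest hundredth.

3087.00

Set 239 - 3Q = 92 + 0.5Q, which gives 147 = 3.5Q, so Q* = 42 and P* = 239 - 3(42) = 113.
CS = (1/2)(42)(126) = 2646 and PS = (1/2)(42)(21) = 441, so total surplus = 3087.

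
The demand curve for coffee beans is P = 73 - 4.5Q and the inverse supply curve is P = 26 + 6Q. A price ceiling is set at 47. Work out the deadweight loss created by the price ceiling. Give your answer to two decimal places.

Free-market equilibrium: 73 - 4.5Q = 26 + 6Q gives Q* = 4.4762, P* = 52.8571.
At P = 47, sellers supply (47 - 26)/6 = 3.5 while buyers want more, so the quantity traded is 3.5 at price 47.
At Q = 3.5 the demand price is 57.25 and the supply price is 47. Deadweight loss is the triangle between the curves from 3.5 to 4.4762: (1/2)(57.25 - 47)(4.4762 - 3.5) = 5.003.

5.00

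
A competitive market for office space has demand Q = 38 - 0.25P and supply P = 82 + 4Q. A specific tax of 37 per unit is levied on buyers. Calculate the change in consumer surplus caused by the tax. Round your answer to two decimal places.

-119.09

Rewriting demand in inverse form: P = 152 - 4Q.
Pre-tax equilibrium: 152 - 4Q = 82 + 4Q gives Q* = 8.75, P* = 117.
With the tax, buyers' net willingness to pay falls by 37: (152 - 37) - 4Q = 82 + 4Q, so Q_t = 4.125. Buyers pay P_b = 135.5; sellers receive P_s = P_b - 37 = 98.5.
CS falls from (1/2)(8.75)(35) = 153.125 to (1/2)(4.125)(16.5) = 34.0312, a change of -119.0938.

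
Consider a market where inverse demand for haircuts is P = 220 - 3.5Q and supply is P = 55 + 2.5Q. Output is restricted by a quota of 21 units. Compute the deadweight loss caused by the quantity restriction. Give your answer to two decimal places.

Unrestricted equilibrium: Q* = (220 - 55)/(3.5 + 2.5) = 27.5.
At Q = 21 the demand price is 220 - 3.5(21) = 146.5 and the supply price is 55 + 2.5(21) = 107.5.
Deadweight loss is the triangle between the curves from 21 to 27.5: (1/2)(146.5 - 107.5)(27.5 - 21) = 126.75.

126.75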